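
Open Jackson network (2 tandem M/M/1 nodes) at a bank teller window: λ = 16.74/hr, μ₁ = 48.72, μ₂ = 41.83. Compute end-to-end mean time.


Each node sees arrival rate λ = 16.74/hr (tandem ⇒ throughput preserved).
W₁ = 1/(μ₁−λ) = 1/(48.72−16.74) = 0.03127 hr
W₂ = 1/(μ₂−λ) = 1/(41.83−16.74) = 0.03986 hr
W_total = W₁ + W₂ = 0.03127 + 0.03986 = 0.07113 hr

Final: 0.07113 hr


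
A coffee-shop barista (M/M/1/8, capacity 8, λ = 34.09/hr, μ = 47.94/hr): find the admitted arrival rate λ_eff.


ρ = 0.7111; P_K = (1−ρ)ρ^8/(1−ρ^9) = 0.019809
λ_eff = λ(1 − P_K) = 34.09·(1 − 0.019809) = 34.09·0.980191 = 33.4147 /hr

Final: 33.4147 /hr


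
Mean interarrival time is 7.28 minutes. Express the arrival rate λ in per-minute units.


λ = 1/(interarrival time) in consistent units.
1 minute = 1 min, so λ = 1/7.28 = 0.1374 per minute

Final: 0.1374 /min


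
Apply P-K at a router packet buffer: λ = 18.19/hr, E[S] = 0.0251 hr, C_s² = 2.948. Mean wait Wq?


ρ = λ·E[S] = 18.19·0.0251 = 0.4566
E[S²] = E[S]²(1+C_s²) = 0.0251²·(1+2.948) = 0.002487
Wq = λ·E[S²]/(2(1−ρ)) = 18.19·0.002487/(2·0.5434) = 0.04163 hr

Final: 0.04163 hr


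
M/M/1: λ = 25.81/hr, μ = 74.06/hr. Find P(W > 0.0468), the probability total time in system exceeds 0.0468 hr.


W ~ Exponential(μ−λ) for M/M/1.
μ − λ = 74.06 − 25.81 = 48.2500
P(W > t) = e^{−(μ−λ)t} = e^{−2.2581} = 0.104549

Final: 0.104549


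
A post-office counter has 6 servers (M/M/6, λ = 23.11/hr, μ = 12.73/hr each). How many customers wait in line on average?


a = λ/μ = 1.8154; ρ = a/6 = 0.3026
P₀ = 0.162640
Lq = P₀·a^c·ρ / (c!·(1−ρ)²) = 0.162640·35.79557·0.3026/(720·0.48641)
= 0.005030

Final: 0.005030


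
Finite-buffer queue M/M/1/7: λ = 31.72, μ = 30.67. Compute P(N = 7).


ρ = λ/μ = 31.72/30.67 = 1.0342
P_K = (1−ρ)ρ^K/(1−ρ^(K+1)) = (-0.03424·1.265715)/(1 − 1.309047)
= -0.043332/-0.309047 = 0.140213

Final: 0.140213


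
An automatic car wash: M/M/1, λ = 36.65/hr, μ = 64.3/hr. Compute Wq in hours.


ρ = 36.65/64.3 = 0.5700
Wq = ρ/(μ−λ) = 0.5700/(64.3 − 36.65) = 0.5700/27.65 = 0.02061 hr

Final: 0.02061 hr


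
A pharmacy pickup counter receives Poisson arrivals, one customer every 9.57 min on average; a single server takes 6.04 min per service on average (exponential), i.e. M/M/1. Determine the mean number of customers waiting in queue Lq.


λ = 60/9.57 = 6.2696 /hr
μ = 60/6.04 = 9.9338 /hr
ρ = λ/μ = 6.2696/9.9338 = 0.6311
Lq = ρ²/(1−ρ) = 0.3983/0.3689 = 1.0799

Final: 1.0799


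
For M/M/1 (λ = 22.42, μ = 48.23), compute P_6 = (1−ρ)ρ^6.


ρ = 22.42/48.23 = 0.4649
P_n = (1−ρ)·ρ^n = (1 − 0.4649)·0.4649^6 = 0.5351·0.010090 = 0.005400

Final: 0.005400


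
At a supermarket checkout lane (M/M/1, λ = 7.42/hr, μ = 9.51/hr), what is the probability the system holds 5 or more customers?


ρ = 7.42/9.51 = 0.7802
P(N ≥ n) = ρ^n = 0.7802^5 = 0.289146

Final: 0.289146


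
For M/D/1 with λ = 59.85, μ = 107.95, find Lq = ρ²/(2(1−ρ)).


ρ = 59.85/107.95 = 0.5544
M/D/1: Lq = ρ²/(2(1−ρ)) = 0.3074/(2·0.4456) = 0.34493

Final: 0.34493


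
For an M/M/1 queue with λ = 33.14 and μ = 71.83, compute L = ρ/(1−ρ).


ρ = λ/μ = 33.14/71.83 = 0.4614
L = ρ/(1−ρ) = 0.4614/(1 − 0.4614) = 0.4614/0.5386 = 0.8566

Final: 0.8566


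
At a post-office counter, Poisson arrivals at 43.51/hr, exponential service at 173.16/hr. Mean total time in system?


W = 1/(μ−λ) = 1/(173.16 − 43.51) = 1/129.65 = 0.007713 hr

Final: 0.007713 hr


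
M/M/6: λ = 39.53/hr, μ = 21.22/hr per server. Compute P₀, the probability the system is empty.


a = λ/μ = 39.53/21.22 = 1.8629; ρ = a/c = 0.3105
Σ_{k=0}^{5} a^k/k! (terms k=0..5) = 1.00000 + 1.86287 + 1.73513 + 1.07744 + 0.50178 + 0.18695 = 6.36417
Tail: a^6/(6!(1−ρ)) = 41.79156/(720·0.6895) = 0.08418
P₀ = 1/(6.36417 + 0.08418) = 1/6.44835 = 0.155078

Final: 0.155078


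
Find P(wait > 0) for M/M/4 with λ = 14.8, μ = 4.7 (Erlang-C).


a = λ/μ = 3.1489; ρ = a/4 = 0.7872
P₀ = 0.029792 (from M/M/c formula)
C(c,a) = [a^c/(c!(1−ρ))]·P₀ = [98.32307/(24·0.2128)]·0.029792
= 19.25493·0.029792 = 0.573647

Final: 0.573647


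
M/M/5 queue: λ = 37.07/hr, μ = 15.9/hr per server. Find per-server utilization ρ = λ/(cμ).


ρ = λ/(cμ) = 37.07/(5·15.9) = 37.07/79.50 = 0.4663

Final: 0.4663


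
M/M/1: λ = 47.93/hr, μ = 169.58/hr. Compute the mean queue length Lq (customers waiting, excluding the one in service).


ρ = 47.93/169.58 = 0.2826
Lq = ρ²/(1−ρ) = 0.07989/0.7174 = 0.1114

Final: 0.1114


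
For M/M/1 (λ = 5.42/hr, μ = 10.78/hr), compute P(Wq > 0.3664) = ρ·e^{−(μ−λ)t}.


ρ = 5.42/10.78 = 0.5028
P(Wq > t) = ρ·e^{−(μ−λ)t} = 0.5028·e^{−1.9639}
= 0.5028·0.140310 = 0.070545

Final: 0.070545


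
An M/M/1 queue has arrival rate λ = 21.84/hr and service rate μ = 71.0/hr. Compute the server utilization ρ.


ρ = λ/μ = 21.84/71.0 = 0.3076

Final: 0.3076


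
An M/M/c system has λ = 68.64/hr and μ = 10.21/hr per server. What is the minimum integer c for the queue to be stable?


Stability requires cμ > λ ⇔ c > λ/μ.
λ/μ = 68.64/10.21 = 6.7228
Minimum integer c = ⌊6.7228⌋ + 1 = 7
Check: 7·10.21 = 71.47 > 68.64, while 6·10.21 = 61.26 ≤ 68.64

Final: 7 servers


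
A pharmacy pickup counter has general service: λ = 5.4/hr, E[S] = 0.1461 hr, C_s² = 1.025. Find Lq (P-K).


ρ = λ·E[S] = 5.4·0.1461 = 0.7889
Lq = ρ²(1+C_s²)/(2(1−ρ)) = 0.6224·(1+1.025)/(2·0.2111)
= 0.6224·2.0250/0.4221 = 2.98591

Final: 2.98591


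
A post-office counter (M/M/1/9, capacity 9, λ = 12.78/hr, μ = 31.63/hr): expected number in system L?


ρ = 12.78/31.63 = 0.4040
L = ρ[1 − (K+1)ρ^K + Kρ^(K+1)] / [(1−ρ)(1−ρ^(K+1))]
Numerator: 0.4040·(1 − 10·0.0002870 + 9·0.0001160) = 0.403309
Denominator: (0.5960)·(0.999884) = 0.595884
L = 0.403309/0.595884 = 0.6768

Final: 0.6768


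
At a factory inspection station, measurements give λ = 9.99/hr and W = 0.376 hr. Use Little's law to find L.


L = λW = 9.99·0.376 = 3.7562

Final: 3.7562


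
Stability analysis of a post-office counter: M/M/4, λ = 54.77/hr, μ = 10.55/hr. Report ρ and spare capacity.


Total capacity cμ = 4·10.55 = 42.20/hr
ρ = λ/(cμ) = 54.77/42.20 = 1.2979
Stable ⇔ ρ < 1: NO
Spare capacity = cμ − λ = 42.20 − 54.77 = -12.57/hr

Final: ρ = 1.2979; unstable; margin = -12.57/hr


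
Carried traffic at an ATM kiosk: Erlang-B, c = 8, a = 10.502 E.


B(8,10.502) = 0.361212 (Erlang-B)
Carried load = a(1 − B) = 10.502·(1 − 0.361212) = 10.502·0.638788 = 6.7086 E

Final: 6.7086 Erlangs


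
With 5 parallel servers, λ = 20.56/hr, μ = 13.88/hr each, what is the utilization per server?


ρ = λ/(cμ) = 20.56/(5·13.88) = 20.56/69.40 = 0.2963

Final: 0.2963


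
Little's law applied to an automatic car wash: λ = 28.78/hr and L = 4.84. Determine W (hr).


W = L/λ = 4.84/28.78 = 0.1682 hr

Final: 0.1682 hr


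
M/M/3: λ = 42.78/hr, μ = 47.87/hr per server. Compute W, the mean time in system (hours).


a = 0.8937; ρ = 0.2979; P₀ = 0.406105
Lq = P₀·a^c·ρ/(c!(1−ρ)²) = 0.02919
Wq = Lq/λ = 0.02919/42.78 = 0.0006824 hr
W = Wq + 1/μ = 0.0006824 + 0.02089 = 0.02157 hr

Final: 0.02157 hr


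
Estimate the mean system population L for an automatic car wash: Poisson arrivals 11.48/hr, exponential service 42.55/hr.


ρ = λ/μ = 11.48/42.55 = 0.2698
L = ρ/(1−ρ) = 0.2698/(1 − 0.2698) = 0.2698/0.7302 = 0.3695

Final: 0.3695


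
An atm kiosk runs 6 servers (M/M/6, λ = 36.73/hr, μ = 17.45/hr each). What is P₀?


a = λ/μ = 36.73/17.45 = 2.1049; ρ = a/c = 0.3508
Σ_{k=0}^{5} a^k/k! (terms k=0..5) = 1.00000 + 2.10487 + 2.21524 + 1.55427 + 0.81788 + 0.34431 = 8.03657
Tail: a^6/(6!(1−ρ)) = 86.96670/(720·0.6492) = 0.18606
P₀ = 1/(8.03657 + 0.18606) = 1/8.22263 = 0.121616

Final: 0.121616


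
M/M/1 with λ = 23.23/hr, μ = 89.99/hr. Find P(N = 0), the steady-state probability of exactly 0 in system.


ρ = 23.23/89.99 = 0.2581
P_n = (1−ρ)·ρ^n = (1 − 0.2581)·0.2581^0 = 0.7419·1.000000 = 0.741860

Final: 0.741860


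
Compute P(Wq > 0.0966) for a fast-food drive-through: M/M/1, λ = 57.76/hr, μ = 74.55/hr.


ρ = 57.76/74.55 = 0.7748
P(Wq > t) = ρ·e^{−(μ−λ)t} = 0.7748·e^{−1.6219}
= 0.7748·0.197520 = 0.153035

Final: 0.153035


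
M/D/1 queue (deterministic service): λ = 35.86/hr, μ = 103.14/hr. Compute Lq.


ρ = 35.86/103.14 = 0.3477
M/D/1: Lq = ρ²/(2(1−ρ)) = 0.1209/(2·0.6523) = 0.09266

Final: 0.09266


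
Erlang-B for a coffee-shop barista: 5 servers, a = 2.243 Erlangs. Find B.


B(c,a) = (a^c/c!) / Σ_{k=0}^{c} a^k/k!
a^5/5! = 0.473113
Σ terms (k=0..5): 1.00000 + 2.24300 + 2.51552 + 1.88077 + 1.05464 + 0.47311 = 9.167055
B = 0.473113/9.167055 = 0.051610

Final: 0.051610


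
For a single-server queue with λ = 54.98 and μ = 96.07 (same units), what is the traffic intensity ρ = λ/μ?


ρ = λ/μ = 54.98/96.07 = 0.5723

Final: 0.5723


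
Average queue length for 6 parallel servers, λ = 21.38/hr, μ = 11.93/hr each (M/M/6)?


a = λ/μ = 1.7921; ρ = a/6 = 0.2987
P₀ = 0.166481
Lq = P₀·a^c·ρ / (c!·(1−ρ)²) = 0.166481·33.12864·0.2987/(720·0.49184)
= 0.004652

Final: 0.004652


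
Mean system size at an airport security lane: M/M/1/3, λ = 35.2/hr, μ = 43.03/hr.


ρ = 35.2/43.03 = 0.8180
L = ρ[1 − (K+1)ρ^K + Kρ^(K+1)] / [(1−ρ)(1−ρ^(K+1))]
Numerator: 0.8180·(1 − 4·0.547412 + 3·0.447801) = 0.125779
Denominator: (0.1820)·(0.552199) = 0.100481
L = 0.125779/0.100481 = 1.2518

Final: 1.2518


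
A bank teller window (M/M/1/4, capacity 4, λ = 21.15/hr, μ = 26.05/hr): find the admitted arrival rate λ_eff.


ρ = 0.8119; P_K = (1−ρ)ρ^4/(1−ρ^5) = 0.126285
λ_eff = λ(1 − P_K) = 21.15·(1 − 0.126285) = 21.15·0.873715 = 18.4791 /hr

Final: 18.4791 /hr


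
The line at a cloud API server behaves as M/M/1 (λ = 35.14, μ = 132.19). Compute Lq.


ρ = 35.14/132.19 = 0.2658
Lq = ρ²/(1−ρ) = 0.07067/0.7342 = 0.09625

Final: 0.09625


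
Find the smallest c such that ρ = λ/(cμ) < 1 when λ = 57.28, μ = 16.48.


Stability requires cμ > λ ⇔ c > λ/μ.
λ/μ = 57.28/16.48 = 3.4757
Minimum integer c = ⌊3.4757⌋ + 1 = 4
Check: 4·16.48 = 65.92 > 57.28, while 3·16.48 = 49.44 ≤ 57.28

Final: 4 servers


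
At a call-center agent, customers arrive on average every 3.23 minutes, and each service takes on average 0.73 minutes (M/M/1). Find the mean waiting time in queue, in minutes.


λ = 60/3.23 = 18.5759 /hr
μ = 60/0.73 = 82.1918 /hr
ρ = λ/μ = 18.5759/82.1918 = 0.2260
Wq = ρ/(μ−λ) = 0.2260/(82.1918−18.5759) = 0.003553 hr
In minutes: 0.003553·60 = 0.2132 min

Final: 0.2132 min


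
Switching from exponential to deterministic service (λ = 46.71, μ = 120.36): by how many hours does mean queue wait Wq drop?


ρ = 46.71/120.36 = 0.3881
Wq(M/M/1) = ρ/(μ−λ) = 0.3881/73.65 = 0.005269 hr
Wq(M/D/1) = ρ/(2(μ−λ)) = 0.002635 hr
Savings = 0.005269 − 0.002635 = 0.002635 hr

Final: 0.002635 hr


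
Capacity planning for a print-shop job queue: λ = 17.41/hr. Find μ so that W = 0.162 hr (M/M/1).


W = 1/(μ−λ) ⇒ μ − λ = 1/W = 1/0.162 = 6.1728
μ = λ + 1/W = 17.41 + 6.1728 = 23.5828 per hr

Final: 23.5828 /hr


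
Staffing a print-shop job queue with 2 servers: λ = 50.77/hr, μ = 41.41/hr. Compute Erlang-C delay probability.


a = λ/μ = 1.2260; ρ = a/2 = 0.6130
P₀ = 0.239913 (from M/M/c formula)
C(c,a) = [a^c/(c!(1−ρ))]·P₀ = [1.50316/(2·0.3870)]·0.239913
= 1.94214·0.239913 = 0.465946

Final: 0.465946


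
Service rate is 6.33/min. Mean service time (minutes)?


Mean service time = 1/μ = 1/6.33 minute = 0.15798 minute
In minutes: 0.15798 × 1 = 0.1580 min

Final: 0.1580 min


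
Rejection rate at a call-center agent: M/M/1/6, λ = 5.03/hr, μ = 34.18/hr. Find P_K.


ρ = λ/μ = 5.03/34.18 = 0.1472
P_K = (1−ρ)ρ^K/(1−ρ^(K+1)) = (0.8528·0.00001016)/(1 − 0.000001495)
= 0.000008662/0.999999 = 0.000008662

Final: 0.000008662


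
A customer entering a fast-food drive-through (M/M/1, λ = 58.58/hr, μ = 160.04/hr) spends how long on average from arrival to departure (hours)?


W = 1/(μ−λ) = 1/(160.04 − 58.58) = 1/101.46 = 0.009856 hr

Final: 0.009856 hr


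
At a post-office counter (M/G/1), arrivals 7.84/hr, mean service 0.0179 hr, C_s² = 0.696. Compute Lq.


ρ = λ·E[S] = 7.84·0.0179 = 0.1403
Lq = ρ²(1+C_s²)/(2(1−ρ)) = 0.01969·(1+0.696)/(2·0.8597)
= 0.01969·1.6960/1.7193 = 0.01943

Final: 0.01943


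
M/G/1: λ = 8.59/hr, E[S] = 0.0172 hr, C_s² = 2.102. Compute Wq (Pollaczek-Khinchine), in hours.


ρ = λ·E[S] = 8.59·0.0172 = 0.1477
E[S²] = E[S]²(1+C_s²) = 0.0172²·(1+2.102) = 0.0009177
Wq = λ·E[S²]/(2(1−ρ)) = 8.59·0.0009177/(2·0.8523) = 0.004625 hr

Final: 0.004625 hr


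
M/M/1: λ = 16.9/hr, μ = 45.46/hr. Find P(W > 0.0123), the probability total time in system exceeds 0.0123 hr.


W ~ Exponential(μ−λ) for M/M/1.
μ − λ = 45.46 − 16.9 = 28.5600
P(W > t) = e^{−(μ−λ)t} = e^{−0.3513} = 0.703781

Final: 0.703781


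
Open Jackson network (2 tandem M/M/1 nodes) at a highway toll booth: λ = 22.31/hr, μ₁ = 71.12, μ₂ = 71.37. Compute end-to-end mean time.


Each node sees arrival rate λ = 22.31/hr (tandem ⇒ throughput preserved).
W₁ = 1/(μ₁−λ) = 1/(71.12−22.31) = 0.02049 hr
W₂ = 1/(μ₂−λ) = 1/(71.37−22.31) = 0.02038 hr
W_total = W₁ + W₂ = 0.02049 + 0.02038 = 0.04087 hr

Final: 0.04087 hr


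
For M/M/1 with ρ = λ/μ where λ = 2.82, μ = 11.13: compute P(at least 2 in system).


ρ = 2.82/11.13 = 0.2534
P(N ≥ n) = ρ^n = 0.2534^2 = 0.064196

Final: 0.064196


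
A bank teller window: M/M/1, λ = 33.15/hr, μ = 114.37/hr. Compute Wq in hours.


ρ = 33.15/114.37 = 0.2898
Wq = ρ/(μ−λ) = 0.2898/(114.37 − 33.15) = 0.2898/81.22 = 0.003569 hr

Final: 0.003569 hr


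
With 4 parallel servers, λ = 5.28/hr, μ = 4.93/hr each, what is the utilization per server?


ρ = λ/(cμ) = 5.28/(4·4.93) = 5.28/19.72 = 0.2677

Final: 0.2677


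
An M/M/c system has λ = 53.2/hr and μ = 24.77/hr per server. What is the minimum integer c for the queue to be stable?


Stability requires cμ > λ ⇔ c > λ/μ.
λ/μ = 53.2/24.77 = 2.1478
Minimum integer c = ⌊2.1478⌋ + 1 = 3
Check: 3·24.77 = 74.31 > 53.2, while 2·24.77 = 49.54 ≤ 53.2

Final: 3 servers


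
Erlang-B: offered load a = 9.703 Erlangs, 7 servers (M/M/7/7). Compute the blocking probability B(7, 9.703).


B(c,a) = (a^c/c!) / Σ_{k=0}^{c} a^k/k!
a^7/7! = 1606.614504
Σ terms (k=0..7): 1.00000 + 9.70300 + 47.07410 + 152.25335 + 369.32855 + 716.71899 + 1159.05406 + 1606.61450 = 4061.746553
B = 1606.614504/4061.746553 = 0.395548

Final: 0.395548


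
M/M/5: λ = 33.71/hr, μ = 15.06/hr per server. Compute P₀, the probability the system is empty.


a = λ/μ = 33.71/15.06 = 2.2384; ρ = a/c = 0.4477
Σ_{k=0}^{4} a^k/k! (terms k=0..4) = 1.00000 + 2.23838 + 2.50517 + 1.86918 + 1.04598 = 8.65871
Tail: a^5/(5!(1−ρ)) = 56.19128/(120·0.5523) = 0.84780
P₀ = 1/(8.65871 + 0.84780) = 1/9.50651 = 0.105191

Final: 0.105191


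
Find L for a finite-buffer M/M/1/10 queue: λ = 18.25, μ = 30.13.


ρ = 18.25/30.13 = 0.6057
L = ρ[1 − (K+1)ρ^K + Kρ^(K+1)] / [(1−ρ)(1−ρ^(K+1))]
Numerator: 0.6057·(1 − 11·0.006647 + 10·0.004026) = 0.585807
Denominator: (0.3943)·(0.995974) = 0.392704
L = 0.585807/0.392704 = 1.4917

Final: 1.4917


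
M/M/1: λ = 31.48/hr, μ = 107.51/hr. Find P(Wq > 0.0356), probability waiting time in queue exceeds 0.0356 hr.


ρ = 31.48/107.51 = 0.2928
P(Wq > t) = ρ·e^{−(μ−λ)t} = 0.2928·e^{−2.7067}
= 0.2928·0.066759 = 0.019548

Final: 0.019548


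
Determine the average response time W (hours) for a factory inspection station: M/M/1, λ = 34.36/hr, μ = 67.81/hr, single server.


W = 1/(μ−λ) = 1/(67.81 − 34.36) = 1/33.45 = 0.02990 hr

Final: 0.02990 hr


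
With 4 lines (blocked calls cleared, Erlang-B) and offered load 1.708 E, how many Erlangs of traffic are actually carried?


B(4,1.708) = 0.066260 (Erlang-B)
Carried load = a(1 − B) = 1.708·(1 − 0.066260) = 1.708·0.933740 = 1.5948 E

Final: 1.5948 Erlangs


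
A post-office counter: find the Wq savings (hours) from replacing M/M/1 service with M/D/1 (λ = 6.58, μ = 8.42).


ρ = 6.58/8.42 = 0.7815
Wq(M/M/1) = ρ/(μ−λ) = 0.7815/1.84 = 0.42471 hr
Wq(M/D/1) = ρ/(2(μ−λ)) = 0.21236 hr
Savings = 0.42471 − 0.21236 = 0.21236 hr

Final: 0.21236 hr


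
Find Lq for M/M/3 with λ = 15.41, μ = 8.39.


a = λ/μ = 1.8367; ρ = a/3 = 0.6122
P₀ = 0.139147
Lq = P₀·a^c·ρ / (c!·(1−ρ)²) = 0.139147·6.19615·0.6122/(6·0.15036)
= 0.58510

Final: 0.58510


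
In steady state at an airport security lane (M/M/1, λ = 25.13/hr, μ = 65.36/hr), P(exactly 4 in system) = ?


ρ = 25.13/65.36 = 0.3845
P_n = (1−ρ)·ρ^n = (1 − 0.3845)·0.3845^4 = 0.6155·0.021854 = 0.013451

Final: 0.013451


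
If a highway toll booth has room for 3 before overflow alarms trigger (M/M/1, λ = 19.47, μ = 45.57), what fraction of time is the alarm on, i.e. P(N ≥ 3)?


ρ = 19.47/45.57 = 0.4273
P(N ≥ n) = ρ^n = 0.4273^3 = 0.077994

Final: 0.077994


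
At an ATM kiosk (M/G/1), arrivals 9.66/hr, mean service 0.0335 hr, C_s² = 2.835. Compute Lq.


ρ = λ·E[S] = 9.66·0.0335 = 0.3236
Lq = ρ²(1+C_s²)/(2(1−ρ)) = 0.1047·(1+2.835)/(2·0.6764)
= 0.1047·3.8350/1.3528 = 0.29688

Final: 0.29688


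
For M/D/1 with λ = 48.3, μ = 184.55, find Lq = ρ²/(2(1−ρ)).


ρ = 48.3/184.55 = 0.2617
M/D/1: Lq = ρ²/(2(1−ρ)) = 0.06850/(2·0.7383) = 0.04639

Final: 0.04639


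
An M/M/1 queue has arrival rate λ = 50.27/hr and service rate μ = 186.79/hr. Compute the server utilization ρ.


ρ = λ/μ = 50.27/186.79 = 0.2691

Final: 0.2691


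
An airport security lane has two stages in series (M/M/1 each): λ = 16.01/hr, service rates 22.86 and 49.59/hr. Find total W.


Each node sees arrival rate λ = 16.01/hr (tandem ⇒ throughput preserved).
W₁ = 1/(μ₁−λ) = 1/(22.86−16.01) = 0.14599 hr
W₂ = 1/(μ₂−λ) = 1/(49.59−16.01) = 0.02978 hr
W_total = W₁ + W₂ = 0.14599 + 0.02978 = 0.17577 hr

Final: 0.17577 hr


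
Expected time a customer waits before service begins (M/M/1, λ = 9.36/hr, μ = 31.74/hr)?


ρ = 9.36/31.74 = 0.2949
Wq = ρ/(μ−λ) = 0.2949/(31.74 − 9.36) = 0.2949/22.38 = 0.01318 hr

Final: 0.01318 hr


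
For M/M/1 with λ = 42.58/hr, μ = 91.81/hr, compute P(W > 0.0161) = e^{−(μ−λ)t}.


W ~ Exponential(μ−λ) for M/M/1.
μ − λ = 91.81 − 42.58 = 49.2300
P(W > t) = e^{−(μ−λ)t} = e^{−0.7926} = 0.452665

Final: 0.452665


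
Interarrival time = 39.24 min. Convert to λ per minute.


λ = 1/(interarrival time) in consistent units.
1 minute = 1 min, so λ = 1/39.24 = 0.02548 per minute

Final: 0.02548 /min


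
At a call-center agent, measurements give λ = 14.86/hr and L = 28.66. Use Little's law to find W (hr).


W = L/λ = 28.66/14.86 = 1.9287 hr

Final: 1.9287 hr


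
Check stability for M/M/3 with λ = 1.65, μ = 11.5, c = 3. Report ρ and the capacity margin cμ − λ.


Total capacity cμ = 3·11.5 = 34.50/hr
ρ = λ/(cμ) = 1.65/34.50 = 0.04783
Stable ⇔ ρ < 1: YES
Spare capacity = cμ − λ = 34.50 − 1.65 = 32.85/hr

Final: ρ = 0.04783; stable; margin = 32.85/hr


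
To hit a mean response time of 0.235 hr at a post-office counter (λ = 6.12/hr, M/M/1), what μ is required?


W = 1/(μ−λ) ⇒ μ − λ = 1/W = 1/0.235 = 4.2553
μ = λ + 1/W = 6.12 + 4.2553 = 10.3753 per hr

Final: 10.3753 /hr


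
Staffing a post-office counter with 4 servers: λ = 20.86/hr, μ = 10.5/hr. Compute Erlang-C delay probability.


a = λ/μ = 1.9867; ρ = a/4 = 0.4967
P₀ = 0.132337 (from M/M/c formula)
C(c,a) = [a^c/(c!(1−ρ))]·P₀ = [15.57758/(24·0.5033)]·0.132337
= 1.28953·0.132337 = 0.170653

Final: 0.170653


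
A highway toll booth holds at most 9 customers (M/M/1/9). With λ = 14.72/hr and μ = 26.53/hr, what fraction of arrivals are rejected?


ρ = λ/μ = 14.72/26.53 = 0.5548
P_K = (1−ρ)ρ^K/(1−ρ^(K+1)) = (0.4452·0.004984)/(1 − 0.002765)
= 0.002218/0.997235 = 0.002225

Final: 0.002225


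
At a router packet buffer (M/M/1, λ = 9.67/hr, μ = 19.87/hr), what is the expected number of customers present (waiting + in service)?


ρ = λ/μ = 9.67/19.87 = 0.4867
L = ρ/(1−ρ) = 0.4867/(1 − 0.4867) = 0.4867/0.5133 = 0.9480

Final: 0.9480


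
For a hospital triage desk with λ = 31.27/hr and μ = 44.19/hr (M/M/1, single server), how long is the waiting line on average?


ρ = 31.27/44.19 = 0.7076
Lq = ρ²/(1−ρ) = 0.5007/0.2924 = 1.7127

Final: 1.7127


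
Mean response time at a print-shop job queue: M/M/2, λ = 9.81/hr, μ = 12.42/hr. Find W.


a = 0.7899; ρ = 0.3949; P₀ = 0.433766
Lq = P₀·a^c·ρ/(c!(1−ρ)²) = 0.14596
Wq = Lq/λ = 0.14596/9.81 = 0.01488 hr
W = Wq + 1/μ = 0.01488 + 0.08052 = 0.09539 hr

Final: 0.09539 hr


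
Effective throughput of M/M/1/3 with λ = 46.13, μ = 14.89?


ρ = 3.0981; P_K = (1−ρ)ρ^3/(1−ρ^4) = 0.684649
λ_eff = λ(1 − P_K) = 46.13·(1 − 0.684649) = 46.13·0.315351 = 14.5472 /hr

Final: 14.5472 /hr


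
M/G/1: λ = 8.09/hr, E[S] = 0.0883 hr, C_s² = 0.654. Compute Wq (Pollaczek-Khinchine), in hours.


ρ = λ·E[S] = 8.09·0.0883 = 0.7143
E[S²] = E[S]²(1+C_s²) = 0.0883²·(1+0.654) = 0.012896
Wq = λ·E[S²]/(2(1−ρ)) = 8.09·0.012896/(2·0.2857) = 0.18262 hr

Final: 0.18262 hr


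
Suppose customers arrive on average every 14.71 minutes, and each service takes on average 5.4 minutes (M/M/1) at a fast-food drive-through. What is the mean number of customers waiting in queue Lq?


λ = 60/14.71 = 4.0789 /hr
μ = 60/5.4 = 11.1111 /hr
ρ = λ/μ = 4.0789/11.1111 = 0.3671
Lq = ρ²/(1−ρ) = 0.1348/0.6329 = 0.2129

Final: 0.2129


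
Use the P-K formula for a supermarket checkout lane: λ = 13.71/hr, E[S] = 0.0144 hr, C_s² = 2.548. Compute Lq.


ρ = λ·E[S] = 13.71·0.0144 = 0.1974
Lq = ρ²(1+C_s²)/(2(1−ρ)) = 0.03898·(1+2.548)/(2·0.8026)
= 0.03898·3.5480/1.6052 = 0.08615

Final: 0.08615


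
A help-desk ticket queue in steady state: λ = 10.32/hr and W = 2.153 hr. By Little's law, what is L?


L = λW = 10.32·2.153 = 22.2190

Final: 22.2190


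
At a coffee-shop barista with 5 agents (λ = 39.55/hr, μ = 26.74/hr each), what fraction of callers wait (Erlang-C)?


a = λ/μ = 1.4791; ρ = a/5 = 0.2958
P₀ = 0.227516 (from M/M/c formula)
C(c,a) = [a^c/(c!(1−ρ))]·P₀ = [7.07824/(120·0.7042)]·0.227516
= 0.08376·0.227516 = 0.019058

Final: 0.019058


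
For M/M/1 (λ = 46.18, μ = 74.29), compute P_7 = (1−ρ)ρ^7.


ρ = 46.18/74.29 = 0.6216
P_n = (1−ρ)·ρ^n = (1 − 0.6216)·0.6216^7 = 0.3784·0.035865 = 0.013570

Final: 0.013570


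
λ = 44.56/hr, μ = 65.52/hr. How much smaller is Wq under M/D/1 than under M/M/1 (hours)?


ρ = 44.56/65.52 = 0.6801
Wq(M/M/1) = ρ/(μ−λ) = 0.6801/20.96 = 0.03245 hr
Wq(M/D/1) = ρ/(2(μ−λ)) = 0.01622 hr
Savings = 0.03245 − 0.01622 = 0.01622 hr

Final: 0.01622 hr


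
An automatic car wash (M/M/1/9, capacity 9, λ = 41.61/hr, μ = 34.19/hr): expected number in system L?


ρ = 41.61/34.19 = 1.2170
L = ρ[1 − (K+1)ρ^K + Kρ^(K+1)] / [(1−ρ)(1−ρ^(K+1))]
Numerator: 1.2170·(1 − 10·5.857166 + 9·7.128303) = 8.011740
Denominator: (-0.2170)·(-6.128303) = 1.329980
L = 8.011740/1.329980 = 6.0240

Final: 6.0240


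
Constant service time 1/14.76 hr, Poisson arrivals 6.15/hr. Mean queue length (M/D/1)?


ρ = 6.15/14.76 = 0.4167
M/D/1: Lq = ρ²/(2(1−ρ)) = 0.1736/(2·0.5833) = 0.14881

Final: 0.14881


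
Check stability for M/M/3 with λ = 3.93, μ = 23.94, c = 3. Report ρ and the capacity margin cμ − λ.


Total capacity cμ = 3·23.94 = 71.82/hr
ρ = λ/(cμ) = 3.93/71.82 = 0.05472
Stable ⇔ ρ < 1: YES
Spare capacity = cμ − λ = 71.82 − 3.93 = 67.89/hr

Final: ρ = 0.05472; stable; margin = 67.89/hr


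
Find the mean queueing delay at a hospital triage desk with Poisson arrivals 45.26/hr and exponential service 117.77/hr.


ρ = 45.26/117.77 = 0.3843
Wq = ρ/(μ−λ) = 0.3843/(117.77 − 45.26) = 0.3843/72.51 = 0.005300 hr

Final: 0.005300 hr


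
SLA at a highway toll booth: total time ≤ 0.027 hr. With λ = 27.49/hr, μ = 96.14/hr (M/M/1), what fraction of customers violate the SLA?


W ~ Exponential(μ−λ) for M/M/1.
μ − λ = 96.14 − 27.49 = 68.6500
P(W > t) = e^{−(μ−λ)t} = e^{−1.8536} = 0.156680

Final: 0.156680


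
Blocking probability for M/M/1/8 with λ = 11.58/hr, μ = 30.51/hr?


ρ = λ/μ = 11.58/30.51 = 0.3795
P_K = (1−ρ)ρ^K/(1−ρ^(K+1)) = (0.6205·0.0004307)/(1 − 0.0001635)
= 0.0002672/0.999837 = 0.0002672

Final: 0.0002672


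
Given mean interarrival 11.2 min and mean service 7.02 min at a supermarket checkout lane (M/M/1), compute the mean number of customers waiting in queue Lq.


λ = 60/11.2 = 5.3571 /hr
μ = 60/7.02 = 8.5470 /hr
ρ = λ/μ = 5.3571/8.5470 = 0.6268
Lq = ρ²/(1−ρ) = 0.3929/0.3732 = 1.0526

Final: 1.0526


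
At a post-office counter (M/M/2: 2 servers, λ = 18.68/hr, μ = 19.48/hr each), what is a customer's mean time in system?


a = 0.9589; ρ = 0.4795; P₀ = 0.351839
Lq = P₀·a^c·ρ/(c!(1−ρ)²) = 0.28625
Wq = Lq/λ = 0.28625/18.68 = 0.01532 hr
W = Wq + 1/μ = 0.01532 + 0.05133 = 0.06666 hr

Final: 0.06666 hr


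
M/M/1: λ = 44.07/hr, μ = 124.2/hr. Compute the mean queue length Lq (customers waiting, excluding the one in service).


ρ = 44.07/124.2 = 0.3548
Lq = ρ²/(1−ρ) = 0.1259/0.6452 = 0.1952

Final: 0.1952


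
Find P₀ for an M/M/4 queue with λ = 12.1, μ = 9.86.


a = λ/μ = 12.1/9.86 = 1.2272; ρ = a/c = 0.3068
Σ_{k=0}^{3} a^k/k! (terms k=0..3) = 1.00000 + 1.22718 + 0.75299 + 0.30802 = 3.28818
Tail: a^4/(4!(1−ρ)) = 2.26795/(24·0.6932) = 0.13632
P₀ = 1/(3.28818 + 0.13632) = 1/3.42450 = 0.292013

Final: 0.292013


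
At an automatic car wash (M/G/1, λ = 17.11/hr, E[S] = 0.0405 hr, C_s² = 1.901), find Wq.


ρ = λ·E[S] = 17.11·0.0405 = 0.6930
E[S²] = E[S]²(1+C_s²) = 0.0405²·(1+1.901) = 0.004758
Wq = λ·E[S²]/(2(1−ρ)) = 17.11·0.004758/(2·0.3070) = 0.13258 hr

Final: 0.13258 hr


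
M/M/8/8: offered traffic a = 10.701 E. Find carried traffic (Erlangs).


B(8,10.701) = 0.369959 (Erlang-B)
Carried load = a(1 − B) = 10.701·(1 − 0.369959) = 10.701·0.630041 = 6.7421 E

Final: 6.7421 Erlangs


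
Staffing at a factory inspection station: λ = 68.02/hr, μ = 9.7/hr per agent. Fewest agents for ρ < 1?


Stability requires cμ > λ ⇔ c > λ/μ.
λ/μ = 68.02/9.7 = 7.0124
Minimum integer c = ⌊7.0124⌋ + 1 = 8
Check: 8·9.7 = 77.60 > 68.02, while 7·9.7 = 67.90 ≤ 68.02

Final: 8 servers


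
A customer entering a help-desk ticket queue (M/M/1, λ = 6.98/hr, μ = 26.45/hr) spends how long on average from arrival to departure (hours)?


W = 1/(μ−λ) = 1/(26.45 − 6.98) = 1/19.47 = 0.05136 hr

Final: 0.05136 hr


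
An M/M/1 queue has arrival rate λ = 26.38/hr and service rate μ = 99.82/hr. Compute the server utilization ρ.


ρ = λ/μ = 26.38/99.82 = 0.2643

Final: 0.2643


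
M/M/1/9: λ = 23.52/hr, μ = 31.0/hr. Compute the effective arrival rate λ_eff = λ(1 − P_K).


ρ = 0.7587; P_K = (1−ρ)ρ^9/(1−ρ^10) = 0.021457
λ_eff = λ(1 − P_K) = 23.52·(1 − 0.021457) = 23.52·0.978543 = 23.0153 /hr

Final: 23.0153 /hr


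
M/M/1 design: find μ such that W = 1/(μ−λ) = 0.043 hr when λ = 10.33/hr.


W = 1/(μ−λ) ⇒ μ − λ = 1/W = 1/0.043 = 23.2558
μ = λ + 1/W = 10.33 + 23.2558 = 33.5858 per hr

Final: 33.5858 /hr


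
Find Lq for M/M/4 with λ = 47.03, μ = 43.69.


a = λ/μ = 1.0764; ρ = a/4 = 0.2691
P₀ = 0.340107
Lq = P₀·a^c·ρ / (c!·(1−ρ)²) = 0.340107·1.34268·0.2691/(24·0.53420)
= 0.009585

Final: 0.009585


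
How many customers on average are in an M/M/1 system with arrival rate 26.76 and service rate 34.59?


ρ = λ/μ = 26.76/34.59 = 0.7736
L = ρ/(1−ρ) = 0.7736/(1 − 0.7736) = 0.7736/0.2264 = 3.4176

Final: 3.4176


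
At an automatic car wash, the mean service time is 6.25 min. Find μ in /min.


μ = 1/(service time) in consistent units.
1 minute = 1 min, so μ = 1/6.25 = 0.1600 per minute

Final: 0.1600 /min


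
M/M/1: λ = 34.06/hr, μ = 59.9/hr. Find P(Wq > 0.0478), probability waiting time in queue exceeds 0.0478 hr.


ρ = 34.06/59.9 = 0.5686
P(Wq > t) = ρ·e^{−(μ−λ)t} = 0.5686·e^{−1.2352}
= 0.5686·0.290791 = 0.165348

Final: 0.165348


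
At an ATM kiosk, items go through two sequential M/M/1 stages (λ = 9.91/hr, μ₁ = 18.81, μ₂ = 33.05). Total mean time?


Each node sees arrival rate λ = 9.91/hr (tandem ⇒ throughput preserved).
W₁ = 1/(μ₁−λ) = 1/(18.81−9.91) = 0.11236 hr
W₂ = 1/(μ₂−λ) = 1/(33.05−9.91) = 0.04322 hr
W_total = W₁ + W₂ = 0.11236 + 0.04322 = 0.15557 hr

Final: 0.15557 hr


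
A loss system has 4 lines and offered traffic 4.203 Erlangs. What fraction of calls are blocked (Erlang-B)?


B(c,a) = (a^c/c!) / Σ_{k=0}^{c} a^k/k!
a^4/4! = 13.002484
Σ terms (k=0..4): 1.00000 + 4.20300 + 8.83260 + 12.37448 + 13.00248 = 39.412567
B = 13.002484/39.412567 = 0.329907

Final: 0.329907


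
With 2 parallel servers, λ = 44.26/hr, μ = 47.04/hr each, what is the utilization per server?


ρ = λ/(cμ) = 44.26/(2·47.04) = 44.26/94.08 = 0.4705

Final: 0.4705


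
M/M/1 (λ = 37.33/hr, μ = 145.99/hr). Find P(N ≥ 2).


ρ = 37.33/145.99 = 0.2557
P(N ≥ n) = ρ^n = 0.2557^2 = 0.065384

Final: 0.065384


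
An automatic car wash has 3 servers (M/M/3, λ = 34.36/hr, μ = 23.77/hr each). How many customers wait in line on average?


a = λ/μ = 1.4455; ρ = a/3 = 0.4818
P₀ = 0.224124
Lq = P₀·a^c·ρ / (c!·(1−ρ)²) = 0.224124·3.02045·0.4818/(6·0.26849)
= 0.20248

Final: 0.20248


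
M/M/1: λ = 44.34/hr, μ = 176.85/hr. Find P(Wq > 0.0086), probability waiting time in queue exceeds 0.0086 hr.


ρ = 44.34/176.85 = 0.2507
P(Wq > t) = ρ·e^{−(μ−λ)t} = 0.2507·e^{−1.1396}
= 0.2507·0.319951 = 0.080219

Final: 0.080219


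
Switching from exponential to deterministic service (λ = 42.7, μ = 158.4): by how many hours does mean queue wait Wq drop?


ρ = 42.7/158.4 = 0.2696
Wq(M/M/1) = ρ/(μ−λ) = 0.2696/115.70 = 0.002330 hr
Wq(M/D/1) = ρ/(2(μ−λ)) = 0.001165 hr
Savings = 0.002330 − 0.001165 = 0.001165 hr

Final: 0.001165 hr


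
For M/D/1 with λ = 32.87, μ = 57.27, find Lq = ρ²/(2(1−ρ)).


ρ = 32.87/57.27 = 0.5739
M/D/1: Lq = ρ²/(2(1−ρ)) = 0.3294/(2·0.4261) = 0.38659

Final: 0.38659


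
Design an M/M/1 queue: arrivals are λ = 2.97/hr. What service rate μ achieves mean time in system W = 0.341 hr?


W = 1/(μ−λ) ⇒ μ − λ = 1/W = 1/0.341 = 2.9326
μ = λ + 1/W = 2.97 + 2.9326 = 5.9026 per hr

Final: 5.9026 /hr


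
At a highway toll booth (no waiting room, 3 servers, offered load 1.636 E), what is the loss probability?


B(c,a) = (a^c/c!) / Σ_{k=0}^{c} a^k/k!
a^3/3! = 0.729791
Σ terms (k=0..3): 1.00000 + 1.63600 + 1.33825 + 0.72979 = 4.704039
B = 0.729791/4.704039 = 0.155141

Final: 0.155141


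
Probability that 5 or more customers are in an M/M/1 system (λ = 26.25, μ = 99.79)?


ρ = 26.25/99.79 = 0.2631
P(N ≥ n) = ρ^n = 0.2631^5 = 0.001260

Final: 0.001260


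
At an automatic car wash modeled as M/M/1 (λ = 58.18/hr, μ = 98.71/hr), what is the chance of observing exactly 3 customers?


ρ = 58.18/98.71 = 0.5894
P_n = (1−ρ)·ρ^n = (1 − 0.5894)·0.5894^3 = 0.4106·0.204756 = 0.084072

Final: 0.084072


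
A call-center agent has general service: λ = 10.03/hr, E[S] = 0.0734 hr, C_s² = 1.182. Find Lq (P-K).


ρ = λ·E[S] = 10.03·0.0734 = 0.7362
Lq = ρ²(1+C_s²)/(2(1−ρ)) = 0.5420·(1+1.182)/(2·0.2638)
= 0.5420·2.1820/0.5276 = 2.24154

Final: 2.24154


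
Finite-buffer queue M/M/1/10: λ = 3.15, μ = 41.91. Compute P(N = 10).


ρ = λ/μ = 3.15/41.91 = 0.07516
P_K = (1−ρ)ρ^K/(1−ρ^(K+1)) = (0.9248·5.753e-12)/(1 − 4.324e-13)
= 5.321e-12/1.000000 = 5.321e-12

Final: 5.321e-12


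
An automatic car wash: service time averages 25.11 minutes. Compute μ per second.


μ = 1/(service time) in consistent units.
1 second = 0.0166667 min, so μ = 0.0166667/25.11 = 0.0006637 per second

Final: 0.0006637 /sec


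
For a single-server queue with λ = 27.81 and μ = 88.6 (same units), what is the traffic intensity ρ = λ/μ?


ρ = λ/μ = 27.81/88.6 = 0.3139

Final: 0.3139


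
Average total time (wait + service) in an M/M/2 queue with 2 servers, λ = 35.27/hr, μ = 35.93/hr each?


a = 0.9816; ρ = 0.4908; P₀ = 0.341548
Lq = P₀·a^c·ρ/(c!(1−ρ)²) = 0.31152
Wq = Lq/λ = 0.31152/35.27 = 0.008832 hr
W = Wq + 1/μ = 0.008832 + 0.02783 = 0.03666 hr

Final: 0.03666 hr


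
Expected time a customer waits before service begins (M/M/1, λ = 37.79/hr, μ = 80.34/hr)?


ρ = 37.79/80.34 = 0.4704
Wq = ρ/(μ−λ) = 0.4704/(80.34 − 37.79) = 0.4704/42.55 = 0.01105 hr

Final: 0.01105 hr


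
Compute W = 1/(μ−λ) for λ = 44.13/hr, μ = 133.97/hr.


W = 1/(μ−λ) = 1/(133.97 − 44.13) = 1/89.84 = 0.01113 hr

Final: 0.01113 hr


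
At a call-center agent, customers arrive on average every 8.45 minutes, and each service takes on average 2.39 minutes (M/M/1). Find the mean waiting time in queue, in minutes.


λ = 60/8.45 = 7.1006 /hr
μ = 60/2.39 = 25.1046 /hr
ρ = λ/μ = 7.1006/25.1046 = 0.2828
Wq = ρ/(μ−λ) = 0.2828/(25.1046−7.1006) = 0.01571 hr
In minutes: 0.01571·60 = 0.9426 min

Final: 0.9426 min


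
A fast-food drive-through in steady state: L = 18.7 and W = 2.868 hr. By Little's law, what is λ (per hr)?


λ = L/W = 18.7/2.868 = 6.5202 /hr

Final: 6.5202 /hr


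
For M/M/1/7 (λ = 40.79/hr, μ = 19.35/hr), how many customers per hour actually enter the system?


ρ = 2.1080; P_K = (1−ρ)ρ^7/(1−ρ^8) = 0.526970
λ_eff = λ(1 − P_K) = 40.79·(1 − 0.526970) = 40.79·0.473030 = 19.2949 /hr

Final: 19.2949 /hr


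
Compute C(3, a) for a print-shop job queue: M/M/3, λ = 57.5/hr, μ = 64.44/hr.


a = λ/μ = 0.8923; ρ = a/3 = 0.2974
P₀ = 0.406679 (from M/M/c formula)
C(c,a) = [a^c/(c!(1−ρ))]·P₀ = [0.71046/(6·0.7026)]·0.406679
= 0.16854·0.406679 = 0.068541

Final: 0.068541


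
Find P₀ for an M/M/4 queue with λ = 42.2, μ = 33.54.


a = λ/μ = 42.2/33.54 = 1.2582; ρ = a/c = 0.3145
Σ_{k=0}^{3} a^k/k! (terms k=0..3) = 1.00000 + 1.25820 + 0.79153 + 0.33197 = 3.38170
Tail: a^4/(4!(1−ρ)) = 2.50610/(24·0.6855) = 0.15234
P₀ = 1/(3.38170 + 0.15234) = 1/3.53404 = 0.282962

Final: 0.282962


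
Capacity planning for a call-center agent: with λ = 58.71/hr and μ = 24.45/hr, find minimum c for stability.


Stability requires cμ > λ ⇔ c > λ/μ.
λ/μ = 58.71/24.45 = 2.4012
Minimum integer c = ⌊2.4012⌋ + 1 = 3
Check: 3·24.45 = 73.35 > 58.71, while 2·24.45 = 48.90 ≤ 58.71

Final: 3 servers


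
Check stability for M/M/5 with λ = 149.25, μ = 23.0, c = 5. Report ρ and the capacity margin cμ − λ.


Total capacity cμ = 5·23.0 = 115.00/hr
ρ = λ/(cμ) = 149.25/115.00 = 1.2978
Stable ⇔ ρ < 1: NO
Spare capacity = cμ − λ = 115.00 − 149.25 = -34.25/hr

Final: ρ = 1.2978; unstable; margin = -34.25/hr


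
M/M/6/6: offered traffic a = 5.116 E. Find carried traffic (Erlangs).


B(6,5.116) = 0.200551 (Erlang-B)
Carried load = a(1 − B) = 5.116·(1 − 0.200551) = 5.116·0.799449 = 4.0900 E

Final: 4.0900 Erlangs


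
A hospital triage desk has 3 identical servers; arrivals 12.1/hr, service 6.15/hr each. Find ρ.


ρ = λ/(cμ) = 12.1/(3·6.15) = 12.1/18.45 = 0.6558

Final: 0.6558


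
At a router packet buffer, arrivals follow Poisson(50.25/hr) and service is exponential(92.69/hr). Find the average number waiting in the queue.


ρ = 50.25/92.69 = 0.5421
Lq = ρ²/(1−ρ) = 0.2939/0.4579 = 0.6419

Final: 0.6419


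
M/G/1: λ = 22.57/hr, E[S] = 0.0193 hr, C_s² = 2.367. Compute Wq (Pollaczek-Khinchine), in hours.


ρ = λ·E[S] = 22.57·0.0193 = 0.4356
E[S²] = E[S]²(1+C_s²) = 0.0193²·(1+2.367) = 0.001254
Wq = λ·E[S²]/(2(1−ρ)) = 22.57·0.001254/(2·0.5644) = 0.02508 hr

Final: 0.02508 hr


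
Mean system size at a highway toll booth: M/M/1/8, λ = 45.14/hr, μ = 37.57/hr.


ρ = 45.14/37.57 = 1.2015
L = ρ[1 − (K+1)ρ^K + Kρ^(K+1)] / [(1−ρ)(1−ρ^(K+1))]
Numerator: 1.2015·(1 − 9·4.342730 + 8·5.217750) = 4.394359
Denominator: (-0.2015)·(-4.217750) = 0.849837
L = 4.394359/0.849837 = 5.1708

Final: 5.1708


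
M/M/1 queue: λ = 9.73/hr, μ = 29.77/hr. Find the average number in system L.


ρ = λ/μ = 9.73/29.77 = 0.3268
L = ρ/(1−ρ) = 0.3268/(1 − 0.3268) = 0.3268/0.6732 = 0.4855

Final: 0.4855


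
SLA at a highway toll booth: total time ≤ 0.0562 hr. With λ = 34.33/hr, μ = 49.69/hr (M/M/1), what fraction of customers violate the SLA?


W ~ Exponential(μ−λ) for M/M/1.
μ − λ = 49.69 − 34.33 = 15.3600
P(W > t) = e^{−(μ−λ)t} = e^{−0.8632} = 0.421797

Final: 0.421797


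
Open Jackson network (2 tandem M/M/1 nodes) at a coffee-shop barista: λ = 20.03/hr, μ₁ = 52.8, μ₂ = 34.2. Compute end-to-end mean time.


Each node sees arrival rate λ = 20.03/hr (tandem ⇒ throughput preserved).
W₁ = 1/(μ₁−λ) = 1/(52.8−20.03) = 0.03052 hr
W₂ = 1/(μ₂−λ) = 1/(34.2−20.03) = 0.07057 hr
W_total = W₁ + W₂ = 0.03052 + 0.07057 = 0.10109 hr

Final: 0.10109 hr


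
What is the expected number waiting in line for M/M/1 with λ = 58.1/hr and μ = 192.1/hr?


ρ = 58.1/192.1 = 0.3024
Lq = ρ²/(1−ρ) = 0.09147/0.6976 = 0.1311

Final: 0.1311


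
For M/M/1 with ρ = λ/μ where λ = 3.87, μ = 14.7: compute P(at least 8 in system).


ρ = 3.87/14.7 = 0.2633
P(N ≥ n) = ρ^n = 0.2633^8 = 0.00002308

Final: 0.00002308


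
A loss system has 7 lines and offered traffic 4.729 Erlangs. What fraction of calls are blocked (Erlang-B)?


B(c,a) = (a^c/c!) / Σ_{k=0}^{c} a^k/k!
a^7/7! = 10.494329
Σ terms (k=0..7): 1.00000 + 4.72900 + 11.18172 + 17.62612 + 20.83848 + 19.70903 + 15.53400 + 10.49433 = 101.112683
B = 10.494329/101.112683 = 0.103788

Final: 0.103788


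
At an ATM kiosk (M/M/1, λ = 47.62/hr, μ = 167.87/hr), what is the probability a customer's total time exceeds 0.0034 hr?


W ~ Exponential(μ−λ) for M/M/1.
μ − λ = 167.87 − 47.62 = 120.2500
P(W > t) = e^{−(μ−λ)t} = e^{−0.4088} = 0.664414

Final: 0.664414


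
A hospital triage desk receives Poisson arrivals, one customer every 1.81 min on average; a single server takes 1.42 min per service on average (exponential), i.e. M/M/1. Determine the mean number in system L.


λ = 60/1.81 = 33.1492 /hr
μ = 60/1.42 = 42.2535 /hr
ρ = λ/μ = 33.1492/42.2535 = 0.7845
L = ρ/(1−ρ) = 0.7845/0.2155 = 3.6410

Final: 3.6410


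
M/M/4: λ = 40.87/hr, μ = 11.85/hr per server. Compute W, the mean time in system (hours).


a = 3.4489; ρ = 0.8622; P₀ = 0.016658
Lq = P₀·a^c·ρ/(c!(1−ρ)²) = 4.46194
Wq = Lq/λ = 4.46194/40.87 = 0.10917 hr
W = Wq + 1/μ = 0.10917 + 0.08439 = 0.19356 hr

Final: 0.19356 hr


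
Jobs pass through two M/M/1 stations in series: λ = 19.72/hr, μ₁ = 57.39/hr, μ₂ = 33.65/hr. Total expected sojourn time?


Each node sees arrival rate λ = 19.72/hr (tandem ⇒ throughput preserved).
W₁ = 1/(μ₁−λ) = 1/(57.39−19.72) = 0.02655 hr
W₂ = 1/(μ₂−λ) = 1/(33.65−19.72) = 0.07179 hr
W_total = W₁ + W₂ = 0.02655 + 0.07179 = 0.09833 hr

Final: 0.09833 hr
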